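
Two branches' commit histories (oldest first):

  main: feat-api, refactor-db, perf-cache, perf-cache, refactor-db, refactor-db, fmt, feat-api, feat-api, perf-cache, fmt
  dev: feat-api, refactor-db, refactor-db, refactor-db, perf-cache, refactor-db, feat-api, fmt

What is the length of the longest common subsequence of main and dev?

One common subsequence of length 6: feat-api at main[1]=dev[1]; then refactor-db at main[2]=dev[4]; then perf-cache at main[4]=dev[5]; then refactor-db at main[6]=dev[6]; then feat-api at main[9]=dev[7]; then fmt at main[11]=dev[8], and the DP table's final entry dp[11][8] is also 6, so no common subsequence is longer.

6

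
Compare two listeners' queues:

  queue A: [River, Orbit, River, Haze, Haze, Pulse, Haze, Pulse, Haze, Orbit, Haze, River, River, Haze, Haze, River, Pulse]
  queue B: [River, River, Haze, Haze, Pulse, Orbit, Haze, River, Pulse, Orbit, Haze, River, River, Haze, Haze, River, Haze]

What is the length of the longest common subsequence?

14

Taking River at queue A[1]=queue B[1], River at queue A[3]=queue B[2], Haze at queue A[4]=queue B[3], Haze at queue A[5]=queue B[4], Pulse at queue A[6]=queue B[5], Haze at queue A[7]=queue B[7], Pulse at queue A[8]=queue B[9], Orbit at queue A[10]=queue B[10], Haze at queue A[11]=queue B[11], River at queue A[12]=queue B[12], River at queue A[13]=queue B[13], Haze at queue A[14]=queue B[14], Haze at queue A[15]=queue B[15], River at queue A[16]=queue B[16] gives a common subsequence of length 14. Since dp[17][17] = 14, nothing longer is possible.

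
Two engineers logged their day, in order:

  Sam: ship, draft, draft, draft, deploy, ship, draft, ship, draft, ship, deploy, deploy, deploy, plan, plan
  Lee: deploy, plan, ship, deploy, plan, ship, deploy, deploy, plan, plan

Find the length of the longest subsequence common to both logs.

7

Match ship at Sam[1]=Lee[3], deploy at Sam[5]=Lee[4], ship at Sam[10]=Lee[6], deploy at Sam[12]=Lee[7], deploy at Sam[13]=Lee[8], plan at Sam[14]=Lee[9], plan at Sam[15]=Lee[10] — 7 tasks in the same relative order in both. dp[15][10] = 7 confirms this is the maximum.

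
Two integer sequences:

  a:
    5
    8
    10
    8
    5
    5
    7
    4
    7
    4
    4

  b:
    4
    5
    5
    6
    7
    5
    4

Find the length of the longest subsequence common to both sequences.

4

Let dp[i][j] be the LCS length of the first i values of a and the first j values of b. dp[i][j] = dp[i-1][j-1]+1 when the i-th and j-th values match, else max(dp[i-1][j], dp[i][j-1]).
    ·  4  5  5  6  7  5  4
 ·  0  0  0  0  0  0  0  0
 5  0  0  1  1  1  1  1  1
 8  0  0  1  1  1  1  1  1
10  0  0  1  1  1  1  1  1
 8  0  0  1  1  1  1  1  1
 5  0  0  1  2  2  2  2  2
 5  0  0  1  2  2  2  3  3
 7  0  0  1  2  2  3  3  3
 4  0  1  1  2  2  3  3  4
 7  0  1  1  2  2  3  3  4
 4  0  1  1  2  2  3  3  4
 4  0  1  1  2  2  3  3  4
dp[11][7] = 4. One LCS (by backtracking along matches): 5, 5, 5, 4.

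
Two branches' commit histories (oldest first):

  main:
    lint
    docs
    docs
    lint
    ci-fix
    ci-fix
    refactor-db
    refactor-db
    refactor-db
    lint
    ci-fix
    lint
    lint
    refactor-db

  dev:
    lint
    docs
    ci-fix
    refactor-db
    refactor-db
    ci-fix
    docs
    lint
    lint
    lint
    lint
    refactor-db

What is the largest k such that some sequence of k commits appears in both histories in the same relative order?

9

Taking lint [1,1]; then docs [3,2]; then ci-fix [6,3]; then refactor-db [7,4]; then refactor-db [8,5]; then lint [10,9]; then lint [12,10]; then lint [13,11]; then refactor-db [14,12] gives a common subsequence of length 9. dp[14][12] = 9 confirms this is the maximum.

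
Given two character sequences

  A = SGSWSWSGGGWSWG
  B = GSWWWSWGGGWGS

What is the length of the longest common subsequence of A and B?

10

One common subsequence of length 10: G at A[2]=B[1]; then S at A[3]=B[2]; then W at A[4]=B[5]; then S at A[5]=B[6]; then W at A[6]=B[7]; then G at A[8]=B[8]; then G at A[9]=B[9]; then G at A[10]=B[10]; then W at A[11]=B[11]; then S at A[12]=B[13]. Since dp[14][13] = 10, nothing longer is possible.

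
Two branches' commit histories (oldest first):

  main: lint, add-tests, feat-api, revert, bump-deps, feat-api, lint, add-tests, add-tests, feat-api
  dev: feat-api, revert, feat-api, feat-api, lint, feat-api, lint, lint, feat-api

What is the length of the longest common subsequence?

Match feat-api (main #3, dev #1) → revert (main #4, dev #2) → feat-api (main #6, dev #6) → lint (main #7, dev #8) → feat-api (main #10, dev #9) — 5 commits in the same relative order in both, and the DP table's final entry dp[10][9] is also 5, so no common subsequence is longer.

5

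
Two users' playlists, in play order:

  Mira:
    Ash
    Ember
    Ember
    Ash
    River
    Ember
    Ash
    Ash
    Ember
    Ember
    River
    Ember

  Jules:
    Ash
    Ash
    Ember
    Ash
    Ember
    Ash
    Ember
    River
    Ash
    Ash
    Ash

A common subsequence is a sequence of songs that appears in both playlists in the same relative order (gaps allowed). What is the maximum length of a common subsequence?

One common subsequence of length 7: Ash at Mira[1]=Jules[2], then Ember at Mira[2]=Jules[3], then Ember at Mira[3]=Jules[5], then Ash at Mira[4]=Jules[6], then River at Mira[5]=Jules[8], then Ash at Mira[7]=Jules[10], then Ash at Mira[8]=Jules[11]. Since dp[12][11] = 7, nothing longer is possible.

7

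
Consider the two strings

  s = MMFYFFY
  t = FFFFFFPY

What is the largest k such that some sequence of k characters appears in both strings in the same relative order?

Let dp[i][j] be the LCS length of the first i characters of s and the first j characters of t. dp[i][j] = dp[i-1][j-1]+1 when the i-th and j-th characters match, else max(dp[i-1][j], dp[i][j-1]).
    ·  F  F  F  F  F  F  P  Y
 ·  0  0  0  0  0  0  0  0  0
 M  0  0  0  0  0  0  0  0  0
 M  0  0  0  0  0  0  0  0  0
 F  0  1  1  1  1  1  1  1  1
 Y  0  1  1  1  1  1  1  1  2
 F  0  1  2  2  2  2  2  2  2
 F  0  1  2  3  3  3  3  3  3
 Y  0  1  2  3  3  3  3  3  4
dp[7][8] = 4. One LCS (by backtracking along matches): FFFY.

4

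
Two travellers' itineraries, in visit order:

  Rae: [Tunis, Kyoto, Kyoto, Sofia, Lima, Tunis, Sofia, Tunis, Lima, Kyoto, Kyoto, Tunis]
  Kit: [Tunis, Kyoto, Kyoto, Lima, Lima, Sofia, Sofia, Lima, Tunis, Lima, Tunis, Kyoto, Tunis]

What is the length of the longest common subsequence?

9

Pick Tunis [1,1], Kyoto [2,2], Kyoto [3,3], Sofia [4,7], Lima [5,8], Tunis [6,9], Tunis [8,11], Kyoto [11,12], Tunis [12,13]; all 9 stops appear in both, in order. Since dp[12][13] = 9, nothing longer is possible.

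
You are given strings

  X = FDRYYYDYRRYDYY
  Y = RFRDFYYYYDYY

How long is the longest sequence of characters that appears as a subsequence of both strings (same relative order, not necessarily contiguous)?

Pick F at X[1]=Y[2] → D at X[2]=Y[4] → Y at X[5]=Y[6] → Y at X[6]=Y[7] → Y at X[8]=Y[8] → Y at X[11]=Y[9] → D at X[12]=Y[10] → Y at X[13]=Y[11] → Y at X[14]=Y[12]; all 9 characters appear in both, in order. dp[14][12] = 9 confirms this is the maximum.

9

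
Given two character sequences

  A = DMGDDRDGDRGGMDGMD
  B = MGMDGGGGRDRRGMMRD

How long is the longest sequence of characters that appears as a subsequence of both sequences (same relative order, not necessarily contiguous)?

10

Taking M at A[2]=B[1] → G at A[3]=B[2] → D at A[4]=B[4] → D at A[5]=B[10] → R at A[6]=B[11] → R at A[10]=B[12] → G at A[12]=B[13] → M at A[13]=B[14] → M at A[16]=B[15] → D at A[17]=B[17] gives a common subsequence of length 10. dp[17][17] = 10 confirms this is the maximum.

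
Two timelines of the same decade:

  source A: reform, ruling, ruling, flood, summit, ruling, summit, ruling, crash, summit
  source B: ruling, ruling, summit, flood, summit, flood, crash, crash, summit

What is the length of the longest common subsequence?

6

Pick ruling at source A[2]=source B[1], then ruling at source A[3]=source B[2], then flood at source A[4]=source B[4], then summit at source A[5]=source B[5], then crash at source A[9]=source B[8], then summit at source A[10]=source B[9]; all 6 events appear in both, in order. dp[10][9] = 6 confirms this is the maximum.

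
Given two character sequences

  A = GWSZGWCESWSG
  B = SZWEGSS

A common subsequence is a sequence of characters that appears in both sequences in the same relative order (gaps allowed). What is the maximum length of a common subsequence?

Pick S (A #3, B #1); then Z (A #4, B #2); then W (A #6, B #3); then E (A #8, B #4); then S (A #9, B #6); then S (A #11, B #7); all 6 characters appear in both, in order. dp[12][7] = 6 confirms this is the maximum.

6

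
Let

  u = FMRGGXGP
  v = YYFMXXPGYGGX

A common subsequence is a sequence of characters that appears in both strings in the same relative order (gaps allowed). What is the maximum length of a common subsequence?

5

Let dp[i][j] be the LCS length of the first i characters of u and the first j characters of v. dp[i][j] = dp[i-1][j-1]+1 when the i-th and j-th characters match, else max(dp[i-1][j], dp[i][j-1]).
    ·  Y  Y  F  M  X  X  P  G  Y  G  G  X
 ·  0  0  0  0  0  0  0  0  0  0  0  0  0
 F  0  0  0  1  1  1  1  1  1  1  1  1  1
 M  0  0  0  1  2  2  2  2  2  2  2  2  2
 R  0  0  0  1  2  2  2  2  2  2  2  2  2
 G  0  0  0  1  2  2  2  2  3  3  3  3  3
 G  0  0  0  1  2  2  2  2  3  3  4  4  4
 X  0  0  0  1  2  3  3  3  3  3  4  4  5
 G  0  0  0  1  2  3  3  3  4  4  4  5  5
 P  0  0  0  1  2  3  3  4  4  4  4  5  5
dp[8][12] = 5. One LCS (by backtracking along matches): FMGGX.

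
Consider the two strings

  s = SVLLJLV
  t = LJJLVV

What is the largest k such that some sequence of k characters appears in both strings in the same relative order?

Taking L at s[3]=t[1]; then J at s[5]=t[3]; then L at s[6]=t[4]; then V at s[7]=t[6] gives a common subsequence of length 4. Since dp[7][6] = 4, nothing longer is possible.

4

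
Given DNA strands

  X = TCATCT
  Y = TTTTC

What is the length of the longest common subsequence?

Let dp[i][j] be the LCS length of the first i bases of X and the first j bases of Y. dp[i][j] = dp[i-1][j-1]+1 when the i-th and j-th bases match, else max(dp[i-1][j], dp[i][j-1]).
    ·  T  T  T  T  C
 ·  0  0  0  0  0  0
 T  0  1  1  1  1  1
 C  0  1  1  1  1  2
 A  0  1  1  1  1  2
 T  0  1  2  2  2  2
 C  0  1  2  2  2  3
 T  0  1  2  3  3  3
dp[6][5] = 3. One LCS (by backtracking along matches): TTC.

3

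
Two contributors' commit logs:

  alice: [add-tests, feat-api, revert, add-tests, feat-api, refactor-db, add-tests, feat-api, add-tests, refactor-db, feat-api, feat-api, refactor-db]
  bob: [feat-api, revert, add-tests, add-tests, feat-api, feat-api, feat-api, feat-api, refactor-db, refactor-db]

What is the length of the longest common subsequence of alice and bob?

One common subsequence of length 8: feat-api (alice #2, bob #1), revert (alice #3, bob #2), add-tests (alice #4, bob #4), feat-api (alice #5, bob #5), feat-api (alice #8, bob #6), feat-api (alice #11, bob #7), feat-api (alice #12, bob #8), refactor-db (alice #13, bob #10). dp[13][10] = 8 confirms this is the maximum.

8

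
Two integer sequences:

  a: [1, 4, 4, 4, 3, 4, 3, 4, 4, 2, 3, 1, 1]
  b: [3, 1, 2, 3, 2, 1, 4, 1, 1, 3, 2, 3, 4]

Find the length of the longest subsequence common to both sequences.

6

Pick 1 at a[1]=b[2], 3 at a[5]=b[4], 4 at a[6]=b[7], 3 at a[7]=b[10], 2 at a[10]=b[11], 3 at a[11]=b[12]; all 6 values appear in both, in order. dp[13][13] = 6 confirms this is the maximum.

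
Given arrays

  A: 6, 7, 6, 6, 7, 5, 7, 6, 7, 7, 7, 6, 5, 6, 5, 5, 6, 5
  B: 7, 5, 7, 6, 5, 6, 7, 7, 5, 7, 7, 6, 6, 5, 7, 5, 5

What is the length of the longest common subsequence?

Match 7 [2,3]; then 6 [3,4]; then 6 [4,6]; then 7 [5,8]; then 5 [6,9]; then 7 [10,10]; then 7 [11,11]; then 6 [12,12]; then 6 [14,13]; then 5 [15,14]; then 5 [16,16]; then 5 [18,17] — 12 values in the same relative order in both. Since dp[18][17] = 12, nothing longer is possible.

12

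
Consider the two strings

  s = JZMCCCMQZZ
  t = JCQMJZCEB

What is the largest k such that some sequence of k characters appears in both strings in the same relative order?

4

Match J at s[1]=t[1], then C at s[4]=t[2], then M at s[7]=t[4], then Z at s[9]=t[6] — 4 characters in the same relative order in both. The LCS DP gives dp[10][9] = 4, so this is optimal.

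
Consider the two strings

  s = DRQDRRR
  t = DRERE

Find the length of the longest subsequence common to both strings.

Let dp[i][j] be the LCS length of the first i characters of s and the first j characters of t. dp[i][j] = dp[i-1][j-1]+1 when the i-th and j-th characters match, else max(dp[i-1][j], dp[i][j-1]).
    ·  D  R  E  R  E
 ·  0  0  0  0  0  0
 D  0  1  1  1  1  1
 R  0  1  2  2  2  2
 Q  0  1  2  2  2  2
 D  0  1  2  2  2  2
 R  0  1  2  2  3  3
 R  0  1  2  2  3  3
 R  0  1  2  2  3  3
dp[7][5] = 3. One LCS (by backtracking along matches): DRR.

3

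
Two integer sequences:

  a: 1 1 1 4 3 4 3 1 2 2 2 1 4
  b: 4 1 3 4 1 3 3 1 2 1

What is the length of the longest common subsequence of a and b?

Let dp[i][j] be the LCS length of the first i values of a and the first j values of b. dp[i][j] = dp[i-1][j-1]+1 when the i-th and j-th values match, else max(dp[i-1][j], dp[i][j-1]).
    ·  4  1  3  4  1  3  3  1  2  1
 ·  0  0  0  0  0  0  0  0  0  0  0
 1  0  0  1  1  1  1  1  1  1  1  1
 1  0  0  1  1  1  2  2  2  2  2  2
 1  0  0  1  1  1  2  2  2  3  3  3
 4  0  1  1  1  2  2  2  2  3  3  3
 3  0  1  1  2  2  2  3  3  3  3  3
 4  0  1  1  2  3  3  3  3  3  3  3
 3  0  1  1  2  3  3  4  4  4  4  4
 1  0  1  2  2  3  4  4  4  5  5  5
 2  0  1  2  2  3  4  4  4  5  6  6
 2  0  1  2  2  3  4  4  4  5  6  6
 2  0  1  2  2  3  4  4  4  5  6  6
 1  0  1  2  2  3  4  4  4  5  6  7
 4  0  1  2  2  3  4  4  4  5  6  7
dp[13][10] = 7. One LCS (by backtracking along matches): 1, 1, 3, 3, 1, 2, 1.

7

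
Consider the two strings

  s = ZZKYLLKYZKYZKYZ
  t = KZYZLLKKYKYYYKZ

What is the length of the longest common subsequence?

Match Z [1,2], then Z [2,4], then L [5,5], then L [6,6], then K [7,8], then Y [8,9], then K [10,10], then Y [11,13], then K [13,14], then Z [15,15] — 10 characters in the same relative order in both. The LCS DP gives dp[15][15] = 10, so this is optimal.

10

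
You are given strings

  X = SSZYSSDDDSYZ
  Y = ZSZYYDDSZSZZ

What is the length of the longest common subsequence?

Let dp[i][j] be the LCS length of the first i characters of X and the first j characters of Y. dp[i][j] = dp[i-1][j-1]+1 when the i-th and j-th characters match, else max(dp[i-1][j], dp[i][j-1]).
    ·  Z  S  Z  Y  Y  D  D  S  Z  S  Z  Z
 ·  0  0  0  0  0  0  0  0  0  0  0  0  0
 S  0  0  1  1  1  1  1  1  1  1  1  1  1
 S  0  0  1  1  1  1  1  1  2  2  2  2  2
 Z  0  1  1  2  2  2  2  2  2  3  3  3  3
 Y  0  1  1  2  3  3  3  3  3  3  3  3  3
 S  0  1  2  2  3  3  3  3  4  4  4  4  4
 S  0  1  2  2  3  3  3  3  4  4  5  5  5
 D  0  1  2  2  3  3  4  4  4  4  5  5  5
 D  0  1  2  2  3  3  4  5  5  5  5  5  5
 D  0  1  2  2  3  3  4  5  5  5  5  5  5
 S  0  1  2  2  3  3  4  5  6  6  6  6  6
 Y  0  1  2  2  3  4  4  5  6  6  6  6  6
 Z  0  1  2  3  3  4  4  5  6  7  7  7  7
dp[12][12] = 7. One LCS (by backtracking along matches): SZYDDSZ.

7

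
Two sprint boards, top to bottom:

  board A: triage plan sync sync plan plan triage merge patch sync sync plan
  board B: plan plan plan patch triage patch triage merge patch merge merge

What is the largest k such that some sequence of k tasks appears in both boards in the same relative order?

6

Pick plan at board A[2]=board B[1] → plan at board A[5]=board B[2] → plan at board A[6]=board B[3] → triage at board A[7]=board B[7] → merge at board A[8]=board B[8] → patch at board A[9]=board B[9]; all 6 tasks appear in both, in order, and the DP table's final entry dp[12][11] is also 6, so no common subsequence is longer.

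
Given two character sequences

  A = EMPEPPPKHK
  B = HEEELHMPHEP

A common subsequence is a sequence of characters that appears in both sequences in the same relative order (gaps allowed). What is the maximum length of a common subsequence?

5

Match E (A #1, B #4), then M (A #2, B #7), then P (A #3, B #8), then E (A #4, B #10), then P (A #7, B #11) — 5 characters in the same relative order in both, and the DP table's final entry dp[10][11] is also 5, so no common subsequence is longer.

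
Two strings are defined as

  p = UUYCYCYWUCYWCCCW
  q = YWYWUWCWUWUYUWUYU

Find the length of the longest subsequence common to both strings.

Match Y at p[3]=q[1], then Y at p[5]=q[3], then C at p[6]=q[7], then Y at p[7]=q[12], then W at p[8]=q[14], then U at p[9]=q[15], then Y at p[11]=q[16] — 7 characters in the same relative order in both, and the DP table's final entry dp[16][17] is also 7, so no common subsequence is longer.

7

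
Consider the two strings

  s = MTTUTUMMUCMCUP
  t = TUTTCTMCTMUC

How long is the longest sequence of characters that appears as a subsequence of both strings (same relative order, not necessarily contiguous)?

Taking T at s[2]=t[3], then T at s[3]=t[4], then T at s[5]=t[6], then M at s[7]=t[7], then M at s[8]=t[10], then U at s[9]=t[11], then C at s[12]=t[12] gives a common subsequence of length 7, and the DP table's final entry dp[14][12] is also 7, so no common subsequence is longer.

7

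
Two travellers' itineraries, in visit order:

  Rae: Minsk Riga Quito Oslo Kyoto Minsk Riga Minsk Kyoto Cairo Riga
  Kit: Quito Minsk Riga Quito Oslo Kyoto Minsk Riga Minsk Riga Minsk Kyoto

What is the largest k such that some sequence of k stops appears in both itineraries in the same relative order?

Taking Minsk (Rae #1, Kit #2), then Riga (Rae #2, Kit #3), then Quito (Rae #3, Kit #4), then Oslo (Rae #4, Kit #5), then Kyoto (Rae #5, Kit #6), then Minsk (Rae #6, Kit #9), then Riga (Rae #7, Kit #10), then Minsk (Rae #8, Kit #11), then Kyoto (Rae #9, Kit #12) gives a common subsequence of length 9. Since dp[11][12] = 9, nothing longer is possible.

9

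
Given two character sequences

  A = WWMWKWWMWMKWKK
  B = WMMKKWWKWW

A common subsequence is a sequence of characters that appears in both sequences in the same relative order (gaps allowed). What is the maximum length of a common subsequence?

7

Let dp[i][j] be the LCS length of the first i characters of A and the first j characters of B. dp[i][j] = dp[i-1][j-1]+1 when the i-th and j-th characters match, else max(dp[i-1][j], dp[i][j-1]).
    ·  W  M  M  K  K  W  W  K  W  W
 ·  0  0  0  0  0  0  0  0  0  0  0
 W  0  1  1  1  1  1  1  1  1  1  1
 W  0  1  1  1  1  1  2  2  2  2  2
 M  0  1  2  2  2  2  2  2  2  2  2
 W  0  1  2  2  2  2  3  3  3  3  3
 K  0  1  2  2  3  3  3  3  4  4  4
 W  0  1  2  2  3  3  4  4  4  5  5
 W  0  1  2  2  3  3  4  5  5  5  6
 M  0  1  2  3  3  3  4  5  5  5  6
 W  0  1  2  3  3  3  4  5  5  6  6
 M  0  1  2  3  3  3  4  5  5  6  6
 K  0  1  2  3  4  4  4  5  6  6  6
 W  0  1  2  3  4  4  5  5  6  7  7
 K  0  1  2  3  4  5  5  5  6  7  7
 K  0  1  2  3  4  5  5  5  6  7  7
dp[14][10] = 7. One LCS (by backtracking along matches): WMKWWWW.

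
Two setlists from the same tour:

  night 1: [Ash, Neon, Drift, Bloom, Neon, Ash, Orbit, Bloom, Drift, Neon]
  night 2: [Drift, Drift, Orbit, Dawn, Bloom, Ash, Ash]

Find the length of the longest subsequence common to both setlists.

3

Match Drift at night 1[3]=night 2[2] → Bloom at night 1[4]=night 2[5] → Ash at night 1[6]=night 2[7] — 3 songs in the same relative order in both, and the DP table's final entry dp[10][7] is also 3, so no common subsequence is longer.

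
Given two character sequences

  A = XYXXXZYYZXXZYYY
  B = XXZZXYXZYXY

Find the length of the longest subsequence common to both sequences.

One common subsequence of length 9: X (A #4, B #1); then X (A #5, B #2); then Z (A #6, B #3); then Z (A #9, B #4); then X (A #10, B #5); then X (A #11, B #7); then Z (A #12, B #8); then Y (A #13, B #9); then Y (A #15, B #11), and the DP table's final entry dp[15][11] is also 9, so no common subsequence is longer.

9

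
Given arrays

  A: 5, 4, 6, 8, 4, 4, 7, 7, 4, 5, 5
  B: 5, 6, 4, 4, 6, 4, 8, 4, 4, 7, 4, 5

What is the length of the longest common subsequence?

Taking 5 at A[1]=B[1]; then 4 at A[2]=B[4]; then 6 at A[3]=B[5]; then 8 at A[4]=B[7]; then 4 at A[5]=B[8]; then 4 at A[6]=B[9]; then 7 at A[8]=B[10]; then 4 at A[9]=B[11]; then 5 at A[11]=B[12] gives a common subsequence of length 9. Since dp[11][12] = 9, nothing longer is possible.

9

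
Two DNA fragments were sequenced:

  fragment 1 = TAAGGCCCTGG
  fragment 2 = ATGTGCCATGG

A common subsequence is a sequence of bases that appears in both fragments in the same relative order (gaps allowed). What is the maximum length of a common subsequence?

8

Let dp[i][j] be the LCS length of the first i bases of fragment 1 and the first j bases of fragment 2. dp[i][j] = dp[i-1][j-1]+1 when the i-th and j-th bases match, else max(dp[i-1][j], dp[i][j-1]).
    ·  A  T  G  T  G  C  C  A  T  G  G
 ·  0  0  0  0  0  0  0  0  0  0  0  0
 T  0  0  1  1  1  1  1  1  1  1  1  1
 A  0  1  1  1  1  1  1  1  2  2  2  2
 A  0  1  1  1  1  1  1  1  2  2  2  2
 G  0  1  1  2  2  2  2  2  2  2  3  3
 G  0  1  1  2  2  3  3  3  3  3  3  4
 C  0  1  1  2  2  3  4  4  4  4  4  4
 C  0  1  1  2  2  3  4  5  5  5  5  5
 C  0  1  1  2  2  3  4  5  5  5  5  5
 T  0  1  2  2  3  3  4  5  5  6  6  6
 G  0  1  2  3  3  4  4  5  5  6  7  7
 G  0  1  2  3  3  4  4  5  5  6  7  8
dp[11][11] = 8. One LCS (by backtracking along matches): TGGCCTGG.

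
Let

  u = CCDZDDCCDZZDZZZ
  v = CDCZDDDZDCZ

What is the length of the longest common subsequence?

Pick C at u[1]=v[1], C at u[2]=v[3], Z at u[4]=v[4], D at u[5]=v[5], D at u[6]=v[6], D at u[9]=v[7], Z at u[11]=v[8], D at u[12]=v[9], Z at u[15]=v[11]; all 9 characters appear in both, in order. Since dp[15][11] = 9, nothing longer is possible.

9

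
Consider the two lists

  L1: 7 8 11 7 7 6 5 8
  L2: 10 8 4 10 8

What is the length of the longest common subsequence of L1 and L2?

Let dp[i][j] be the LCS length of the first i values of L1 and the first j values of L2. dp[i][j] = dp[i-1][j-1]+1 when the i-th and j-th values match, else max(dp[i-1][j], dp[i][j-1]).
    · 10  8  4 10  8
 ·  0  0  0  0  0  0
 7  0  0  0  0  0  0
 8  0  0  1  1  1  1
11  0  0  1  1  1  1
 7  0  0  1  1  1  1
 7  0  0  1  1  1  1
 6  0  0  1  1  1  1
 5  0  0  1  1  1  1
 8  0  0  1  1  1  2
dp[8][5] = 2. One LCS (by backtracking along matches): 8, 8.

2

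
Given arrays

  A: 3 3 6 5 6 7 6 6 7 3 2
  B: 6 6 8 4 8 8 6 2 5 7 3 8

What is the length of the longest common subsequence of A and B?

One common subsequence of length 5: 6 [3,1], 6 [5,2], 6 [7,7], 7 [9,10], 3 [10,11]. Since dp[11][12] = 5, nothing longer is possible.

5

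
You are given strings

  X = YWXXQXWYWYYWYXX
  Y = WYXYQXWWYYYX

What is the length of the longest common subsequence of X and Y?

10

Match Y at X[1]=Y[2], X at X[3]=Y[3], Q at X[5]=Y[5], X at X[6]=Y[6], W at X[7]=Y[7], W at X[9]=Y[8], Y at X[10]=Y[9], Y at X[11]=Y[10], Y at X[13]=Y[11], X at X[15]=Y[12] — 10 characters in the same relative order in both. Since dp[15][12] = 10, nothing longer is possible.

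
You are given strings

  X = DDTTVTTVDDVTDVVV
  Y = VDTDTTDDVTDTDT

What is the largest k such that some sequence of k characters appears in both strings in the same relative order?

9

Match D [1,2], then D [2,4], then T [3,5], then T [4,6], then V [5,9], then T [6,10], then T [7,12], then D [10,13], then T [12,14] — 9 characters in the same relative order in both. Since dp[16][14] = 9, nothing longer is possible.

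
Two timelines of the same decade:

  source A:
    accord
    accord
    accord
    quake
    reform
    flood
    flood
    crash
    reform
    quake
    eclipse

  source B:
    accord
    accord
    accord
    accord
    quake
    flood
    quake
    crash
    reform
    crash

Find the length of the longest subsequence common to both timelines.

7

Taking accord at source A[1]=source B[2] → accord at source A[2]=source B[3] → accord at source A[3]=source B[4] → quake at source A[4]=source B[5] → flood at source A[6]=source B[6] → crash at source A[8]=source B[8] → reform at source A[9]=source B[9] gives a common subsequence of length 7. dp[11][10] = 7 confirms this is the maximum.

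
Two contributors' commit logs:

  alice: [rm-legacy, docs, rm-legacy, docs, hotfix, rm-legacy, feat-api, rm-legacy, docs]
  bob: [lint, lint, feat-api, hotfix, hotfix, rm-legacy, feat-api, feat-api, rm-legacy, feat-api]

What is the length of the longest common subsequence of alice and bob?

4

Taking hotfix [5,5] → rm-legacy [6,6] → feat-api [7,8] → rm-legacy [8,9] gives a common subsequence of length 4. Since dp[9][10] = 4, nothing longer is possible.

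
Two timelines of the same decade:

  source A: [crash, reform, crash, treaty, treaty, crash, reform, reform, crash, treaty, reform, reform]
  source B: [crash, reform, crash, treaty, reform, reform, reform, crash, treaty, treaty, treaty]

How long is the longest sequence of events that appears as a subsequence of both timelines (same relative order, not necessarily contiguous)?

Taking crash (source A #1, source B #1); then reform (source A #2, source B #2); then crash (source A #3, source B #3); then treaty (source A #4, source B #4); then reform (source A #7, source B #6); then reform (source A #8, source B #7); then crash (source A #9, source B #8); then treaty (source A #10, source B #11) gives a common subsequence of length 8. dp[12][11] = 8 confirms this is the maximum.

8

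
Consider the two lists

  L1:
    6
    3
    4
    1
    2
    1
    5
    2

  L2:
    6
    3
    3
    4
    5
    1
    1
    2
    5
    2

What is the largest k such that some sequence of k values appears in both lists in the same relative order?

Match 6 at L1[1]=L2[1], then 3 at L1[2]=L2[3], then 4 at L1[3]=L2[4], then 1 at L1[4]=L2[7], then 2 at L1[5]=L2[8], then 5 at L1[7]=L2[9], then 2 at L1[8]=L2[10] — 7 values in the same relative order in both. dp[8][10] = 7 confirms this is the maximum.

7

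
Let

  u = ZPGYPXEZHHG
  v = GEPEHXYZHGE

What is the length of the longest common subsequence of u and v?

6

Match G at u[3]=v[1], then P at u[5]=v[3], then X at u[6]=v[6], then Z at u[8]=v[8], then H at u[10]=v[9], then G at u[11]=v[10] — 6 characters in the same relative order in both. Since dp[11][11] = 6, nothing longer is possible.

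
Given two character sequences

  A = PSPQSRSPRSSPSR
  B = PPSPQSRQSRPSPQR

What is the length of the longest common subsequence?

Pick P [1,2], then S [2,3], then P [3,4], then Q [4,5], then S [5,6], then R [6,7], then S [7,9], then P [8,11], then S [11,12], then P [12,13], then R [14,15]; all 11 characters appear in both, in order, and the DP table's final entry dp[14][15] is also 11, so no common subsequence is longer.

11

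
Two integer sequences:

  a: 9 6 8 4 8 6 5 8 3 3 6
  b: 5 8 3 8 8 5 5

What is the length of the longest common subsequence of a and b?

3

Pick 8 [3,4], 8 [5,5], 5 [7,7]; all 3 values appear in both, in order. The LCS DP gives dp[11][7] = 3, so this is optimal.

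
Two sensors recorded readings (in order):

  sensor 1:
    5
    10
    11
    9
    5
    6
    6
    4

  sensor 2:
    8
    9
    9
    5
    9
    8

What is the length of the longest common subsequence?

One common subsequence of length 2: 5 [1,4], 9 [4,5]. The LCS DP gives dp[8][6] = 2, so this is optimal.

2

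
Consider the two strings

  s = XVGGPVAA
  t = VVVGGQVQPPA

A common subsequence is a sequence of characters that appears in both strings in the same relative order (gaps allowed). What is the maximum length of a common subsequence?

5

Let dp[i][j] be the LCS length of the first i characters of s and the first j characters of t. dp[i][j] = dp[i-1][j-1]+1 when the i-th and j-th characters match, else max(dp[i-1][j], dp[i][j-1]).
    ·  V  V  V  G  G  Q  V  Q  P  P  A
 ·  0  0  0  0  0  0  0  0  0  0  0  0
 X  0  0  0  0  0  0  0  0  0  0  0  0
 V  0  1  1  1  1  1  1  1  1  1  1  1
 G  0  1  1  1  2  2  2  2  2  2  2  2
 G  0  1  1  1  2  3  3  3  3  3  3  3
 P  0  1  1  1  2  3  3  3  3  4  4  4
 V  0  1  2  2  2  3  3  4  4  4  4  4
 A  0  1  2  2  2  3  3  4  4  4  4  5
 A  0  1  2  2  2  3  3  4  4  4  4  5
dp[8][11] = 5. One LCS (by backtracking along matches): VGGPA.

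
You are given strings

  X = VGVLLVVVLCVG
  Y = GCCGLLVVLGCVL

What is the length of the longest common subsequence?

Taking G [2,4] → L [4,5] → L [5,6] → V [7,7] → V [8,8] → L [9,9] → C [10,11] → V [11,12] gives a common subsequence of length 8. Since dp[12][13] = 8, nothing longer is possible.

8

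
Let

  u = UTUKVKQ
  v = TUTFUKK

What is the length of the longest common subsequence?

Taking U at u[1]=v[2], T at u[2]=v[3], U at u[3]=v[5], K at u[4]=v[6], K at u[6]=v[7] gives a common subsequence of length 5. dp[7][7] = 5 confirms this is the maximum.

5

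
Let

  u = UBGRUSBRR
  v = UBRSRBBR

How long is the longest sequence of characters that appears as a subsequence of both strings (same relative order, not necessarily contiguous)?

Let dp[i][j] be the LCS length of the first i characters of u and the first j characters of v. dp[i][j] = dp[i-1][j-1]+1 when the i-th and j-th characters match, else max(dp[i-1][j], dp[i][j-1]).
    ·  U  B  R  S  R  B  B  R
 ·  0  0  0  0  0  0  0  0  0
 U  0  1  1  1  1  1  1  1  1
 B  0  1  2  2  2  2  2  2  2
 G  0  1  2  2  2  2  2  2  2
 R  0  1  2  3  3  3  3  3  3
 U  0  1  2  3  3  3  3  3  3
 S  0  1  2  3  4  4  4  4  4
 B  0  1  2  3  4  4  5  5  5
 R  0  1  2  3  4  5  5  5  6
 R  0  1  2  3  4  5  5  5  6
dp[9][8] = 6. One LCS (by backtracking along matches): UBRSBR.

6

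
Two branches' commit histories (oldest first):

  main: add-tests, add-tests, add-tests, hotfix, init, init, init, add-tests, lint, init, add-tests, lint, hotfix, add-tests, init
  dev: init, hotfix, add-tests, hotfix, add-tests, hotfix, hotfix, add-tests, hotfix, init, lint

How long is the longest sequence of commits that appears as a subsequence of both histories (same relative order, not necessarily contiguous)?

6

Match add-tests (main #1, dev #3), add-tests (main #2, dev #5), add-tests (main #3, dev #8), hotfix (main #4, dev #9), init (main #10, dev #10), lint (main #12, dev #11) — 6 commits in the same relative order in both. dp[15][11] = 6 confirms this is the maximum.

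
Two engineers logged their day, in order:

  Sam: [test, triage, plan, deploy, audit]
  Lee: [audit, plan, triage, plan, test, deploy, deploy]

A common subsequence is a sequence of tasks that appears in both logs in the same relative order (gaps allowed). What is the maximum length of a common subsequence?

Match triage at Sam[2]=Lee[3], plan at Sam[3]=Lee[4], deploy at Sam[4]=Lee[7] — 3 tasks in the same relative order in both. Since dp[5][7] = 3, nothing longer is possible.

3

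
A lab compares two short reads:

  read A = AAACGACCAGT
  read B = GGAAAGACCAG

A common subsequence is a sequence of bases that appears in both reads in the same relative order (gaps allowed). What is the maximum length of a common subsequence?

9

Let dp[i][j] be the LCS length of the first i bases of read A and the first j bases of read B. dp[i][j] = dp[i-1][j-1]+1 when the i-th and j-th bases match, else max(dp[i-1][j], dp[i][j-1]).
    ·  G  G  A  A  A  G  A  C  C  A  G
 ·  0  0  0  0  0  0  0  0  0  0  0  0
 A  0  0  0  1  1  1  1  1  1  1  1  1
 A  0  0  0  1  2  2  2  2  2  2  2  2
 A  0  0  0  1  2  3  3  3  3  3  3  3
 C  0  0  0  1  2  3  3  3  4  4  4  4
 G  0  1  1  1  2  3  4  4  4  4  4  5
 A  0  1  1  2  2  3  4  5  5  5  5  5
 C  0  1  1  2  2  3  4  5  6  6  6  6
 C  0  1  1  2  2  3  4  5  6  7  7  7
 A  0  1  1  2  3  3  4  5  6  7  8  8
 G  0  1  2  2  3  3  4  5  6  7  8  9
 T  0  1  2  2  3  3  4  5  6  7  8  9
dp[11][11] = 9. One LCS (by backtracking along matches): AAAGACCAG.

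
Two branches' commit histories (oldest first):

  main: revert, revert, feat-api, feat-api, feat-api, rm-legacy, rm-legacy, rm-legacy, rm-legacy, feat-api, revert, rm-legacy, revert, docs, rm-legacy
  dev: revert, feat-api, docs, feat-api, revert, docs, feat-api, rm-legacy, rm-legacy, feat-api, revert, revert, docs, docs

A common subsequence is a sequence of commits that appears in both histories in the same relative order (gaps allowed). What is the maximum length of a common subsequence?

10

Match revert [2,1], feat-api [3,2], feat-api [4,4], feat-api [5,7], rm-legacy [8,8], rm-legacy [9,9], feat-api [10,10], revert [11,11], revert [13,12], docs [14,14] — 10 commits in the same relative order in both. dp[15][14] = 10 confirms this is the maximum.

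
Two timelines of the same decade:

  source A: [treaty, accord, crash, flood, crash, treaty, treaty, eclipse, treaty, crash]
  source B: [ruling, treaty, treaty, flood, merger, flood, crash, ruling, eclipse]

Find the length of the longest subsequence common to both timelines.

Taking treaty [1,3], then flood [4,6], then crash [5,7], then eclipse [8,9] gives a common subsequence of length 4, and the DP table's final entry dp[10][9] is also 4, so no common subsequence is longer.

4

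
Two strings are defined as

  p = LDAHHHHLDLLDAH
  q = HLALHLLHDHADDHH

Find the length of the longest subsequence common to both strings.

8

Match L at p[1]=q[2] → A at p[3]=q[3] → H at p[4]=q[5] → H at p[5]=q[8] → H at p[6]=q[10] → D at p[9]=q[12] → D at p[12]=q[13] → H at p[14]=q[15] — 8 characters in the same relative order in both. Since dp[14][15] = 8, nothing longer is possible.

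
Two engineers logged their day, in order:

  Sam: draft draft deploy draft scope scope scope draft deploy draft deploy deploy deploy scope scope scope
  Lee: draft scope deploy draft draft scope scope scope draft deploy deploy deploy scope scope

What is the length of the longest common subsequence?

12

Match draft at Sam[1]=Lee[1], then draft at Sam[2]=Lee[4], then draft at Sam[4]=Lee[5], then scope at Sam[5]=Lee[6], then scope at Sam[6]=Lee[7], then scope at Sam[7]=Lee[8], then draft at Sam[10]=Lee[9], then deploy at Sam[11]=Lee[10], then deploy at Sam[12]=Lee[11], then deploy at Sam[13]=Lee[12], then scope at Sam[15]=Lee[13], then scope at Sam[16]=Lee[14] — 12 tasks in the same relative order in both, and the DP table's final entry dp[16][14] is also 12, so no common subsequence is longer.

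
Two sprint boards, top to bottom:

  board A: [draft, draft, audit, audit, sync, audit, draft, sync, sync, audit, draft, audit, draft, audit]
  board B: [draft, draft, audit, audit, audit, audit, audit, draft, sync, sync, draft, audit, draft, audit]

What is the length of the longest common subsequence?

Pick draft at board A[1]=board B[1], draft at board A[2]=board B[2], audit at board A[3]=board B[5], audit at board A[4]=board B[6], audit at board A[6]=board B[7], draft at board A[7]=board B[8], sync at board A[8]=board B[9], sync at board A[9]=board B[10], draft at board A[11]=board B[11], audit at board A[12]=board B[12], draft at board A[13]=board B[13], audit at board A[14]=board B[14]; all 12 tasks appear in both, in order. Since dp[14][14] = 12, nothing longer is possible.

12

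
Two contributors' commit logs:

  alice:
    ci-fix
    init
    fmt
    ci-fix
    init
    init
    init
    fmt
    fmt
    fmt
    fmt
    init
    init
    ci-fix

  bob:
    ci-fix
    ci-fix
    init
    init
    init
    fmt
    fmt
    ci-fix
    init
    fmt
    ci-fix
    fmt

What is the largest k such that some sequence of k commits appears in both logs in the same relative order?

9

Match ci-fix (alice #1, bob #1); then ci-fix (alice #4, bob #2); then init (alice #5, bob #3); then init (alice #6, bob #4); then init (alice #7, bob #5); then fmt (alice #8, bob #6); then fmt (alice #9, bob #7); then fmt (alice #10, bob #10); then fmt (alice #11, bob #12) — 9 commits in the same relative order in both, and the DP table's final entry dp[14][12] is also 9, so no common subsequence is longer.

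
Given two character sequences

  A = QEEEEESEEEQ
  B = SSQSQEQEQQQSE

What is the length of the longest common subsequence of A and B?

Let dp[i][j] be the LCS length of the first i characters of A and the first j characters of B. dp[i][j] = dp[i-1][j-1]+1 when the i-th and j-th characters match, else max(dp[i-1][j], dp[i][j-1]).
    ·  S  S  Q  S  Q  E  Q  E  Q  Q  Q  S  E
 ·  0  0  0  0  0  0  0  0  0  0  0  0  0  0
 Q  0  0  0  1  1  1  1  1  1  1  1  1  1  1
 E  0  0  0  1  1  1  2  2  2  2  2  2  2  2
 E  0  0  0  1  1  1  2  2  3  3  3  3  3  3
 E  0  0  0  1  1  1  2  2  3  3  3  3  3  4
 E  0  0  0  1  1  1  2  2  3  3  3  3  3  4
 E  0  0  0  1  1  1  2  2  3  3  3  3  3  4
 S  0  1  1  1  2  2  2  2  3  3  3  3  4  4
 E  0  1  1  1  2  2  3  3  3  3  3  3  4  5
 E  0  1  1  1  2  2  3  3  4  4  4  4  4  5
 E  0  1  1  1  2  2  3  3  4  4  4  4  4  5
 Q  0  1  1  2  2  3  3  4  4  5  5  5  5  5
dp[11][13] = 5. One LCS (by backtracking along matches): QEESE.

5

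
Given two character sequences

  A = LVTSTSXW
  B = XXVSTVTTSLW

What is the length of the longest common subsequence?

Let dp[i][j] be the LCS length of the first i characters of A and the first j characters of B. dp[i][j] = dp[i-1][j-1]+1 when the i-th and j-th characters match, else max(dp[i-1][j], dp[i][j-1]).
    ·  X  X  V  S  T  V  T  T  S  L  W
 ·  0  0  0  0  0  0  0  0  0  0  0  0
 L  0  0  0  0  0  0  0  0  0  0  1  1
 V  0  0  0  1  1  1  1  1  1  1  1  1
 T  0  0  0  1  1  2  2  2  2  2  2  2
 S  0  0  0  1  2  2  2  2  2  3  3  3
 T  0  0  0  1  2  3  3  3  3  3  3  3
 S  0  0  0  1  2  3  3  3  3  4  4  4
 X  0  1  1  1  2  3  3  3  3  4  4  4
 W  0  1  1  1  2  3  3  3  3  4  4  5
dp[8][11] = 5. One LCS (by backtracking along matches): VTTSW.

5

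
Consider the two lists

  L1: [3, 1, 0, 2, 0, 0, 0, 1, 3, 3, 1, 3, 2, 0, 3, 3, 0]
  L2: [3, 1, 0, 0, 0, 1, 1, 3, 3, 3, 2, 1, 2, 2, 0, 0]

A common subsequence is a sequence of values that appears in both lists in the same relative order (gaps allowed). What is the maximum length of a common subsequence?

Match 3 at L1[1]=L2[1]; then 1 at L1[2]=L2[2]; then 0 at L1[3]=L2[3]; then 0 at L1[5]=L2[4]; then 0 at L1[6]=L2[5]; then 1 at L1[8]=L2[7]; then 3 at L1[9]=L2[9]; then 3 at L1[10]=L2[10]; then 1 at L1[11]=L2[12]; then 2 at L1[13]=L2[14]; then 0 at L1[14]=L2[15]; then 0 at L1[17]=L2[16] — 12 values in the same relative order in both. dp[17][16] = 12 confirms this is the maximum.

12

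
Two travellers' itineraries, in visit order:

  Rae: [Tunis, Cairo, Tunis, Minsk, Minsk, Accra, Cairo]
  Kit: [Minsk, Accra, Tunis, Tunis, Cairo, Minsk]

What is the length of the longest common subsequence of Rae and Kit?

3

Pick Tunis (Rae #1, Kit #4) → Cairo (Rae #2, Kit #5) → Minsk (Rae #5, Kit #6); all 3 stops appear in both, in order. dp[7][6] = 3 confirms this is the maximum.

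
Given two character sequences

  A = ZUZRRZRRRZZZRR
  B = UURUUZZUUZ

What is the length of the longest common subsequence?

Match U [2,2] → R [4,3] → Z [6,6] → Z [10,7] → Z [12,10] — 5 characters in the same relative order in both. The LCS DP gives dp[14][10] = 5, so this is optimal.

5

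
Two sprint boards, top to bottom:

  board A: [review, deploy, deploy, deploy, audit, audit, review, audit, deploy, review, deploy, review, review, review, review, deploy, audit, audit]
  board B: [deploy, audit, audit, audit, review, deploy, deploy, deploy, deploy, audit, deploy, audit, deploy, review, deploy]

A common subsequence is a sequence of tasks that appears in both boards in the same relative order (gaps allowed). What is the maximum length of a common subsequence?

9

Pick review [1,5], then deploy [2,7], then deploy [3,8], then deploy [4,9], then audit [5,10], then audit [8,12], then deploy [11,13], then review [15,14], then deploy [16,15]; all 9 tasks appear in both, in order. Since dp[18][15] = 9, nothing longer is possible.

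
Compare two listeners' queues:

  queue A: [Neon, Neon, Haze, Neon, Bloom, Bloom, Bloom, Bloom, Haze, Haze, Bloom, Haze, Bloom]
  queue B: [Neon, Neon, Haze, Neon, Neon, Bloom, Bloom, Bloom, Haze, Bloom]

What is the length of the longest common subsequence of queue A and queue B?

One common subsequence of length 9: Neon (queue A #1, queue B #1), then Neon (queue A #2, queue B #2), then Haze (queue A #3, queue B #3), then Neon (queue A #4, queue B #5), then Bloom (queue A #7, queue B #6), then Bloom (queue A #8, queue B #7), then Bloom (queue A #11, queue B #8), then Haze (queue A #12, queue B #9), then Bloom (queue A #13, queue B #10). dp[13][10] = 9 confirms this is the maximum.

9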